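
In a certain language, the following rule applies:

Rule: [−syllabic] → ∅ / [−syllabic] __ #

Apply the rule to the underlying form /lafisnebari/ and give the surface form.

No segment of /lafisnebari/ meets the structural description of the rule, so the form surfaces unchanged.

lafisnebari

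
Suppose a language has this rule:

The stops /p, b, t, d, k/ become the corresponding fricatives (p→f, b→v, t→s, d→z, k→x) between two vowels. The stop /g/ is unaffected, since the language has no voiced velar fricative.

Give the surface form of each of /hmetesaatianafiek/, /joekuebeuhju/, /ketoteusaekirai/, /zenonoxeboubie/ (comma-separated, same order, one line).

hmesesaasianafiek, joexueveuhju, kesoseusaexirai, zenonoxevouvie

/hmetesaatianafiek/: /t/ is a stop between vowels /e/ and /e/, so it spirantizes to the fricative [s]. /t/ is a stop between vowels /a/ and /i/, so it spirantizes to the fricative [s]. → [hmesesaasianafiek].
/joekuebeuhju/: /k/ is a stop between vowels /e/ and /u/, so it spirantizes to the fricative [x]. /b/ is a stop between vowels /e/ and /e/, so it spirantizes to the fricative [v]. → [joexueveuhju].
/ketoteusaekirai/: /t/ is a stop between vowels /e/ and /o/, so it spirantizes to the fricative [s]. /t/ is a stop between vowels /o/ and /e/, so it spirantizes to the fricative [s]. /k/ is a stop between vowels /e/ and /i/, so it spirantizes to the fricative [x]. → [kesoseusaexirai].
/zenonoxeboubie/: /b/ is a stop between vowels /e/ and /o/, so it spirantizes to the fricative [v]. /b/ is a stop between vowels /u/ and /i/, so it spirantizes to the fricative [v]. → [zenonoxevouvie].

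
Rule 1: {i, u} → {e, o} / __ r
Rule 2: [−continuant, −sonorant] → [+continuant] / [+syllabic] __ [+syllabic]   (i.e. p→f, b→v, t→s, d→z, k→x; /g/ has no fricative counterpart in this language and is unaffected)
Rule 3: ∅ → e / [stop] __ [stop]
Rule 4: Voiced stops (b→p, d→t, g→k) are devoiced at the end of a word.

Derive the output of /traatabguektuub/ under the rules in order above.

Rule 1 (pre-rhotic lowering): no segment meets the environment; /traatabguektuub/ is unchanged.
Rule 2 (intervocalic spirantization): /t/ is a stop between vowels /a/ and /a/, so it spirantizes to the fricative [s]. /traatabguektuub/ → traasabguektuub.
Rule 3 (stop-cluster e-epenthesis): /b/ and /g/ form a stop–stop cluster, so [e] is inserted between them. /k/ and /t/ form a stop–stop cluster, so [e] is inserted between them. /traasabguektuub/ → traasabegueketuub.
Rule 4 (final devoicing): /b/ is a voiced stop in word-final position, so it devoices to [p]. /traasabegueketuub/ → traasabegueketuup.

traasabegueketuup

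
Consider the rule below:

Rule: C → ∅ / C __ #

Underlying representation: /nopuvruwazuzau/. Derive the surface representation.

No segment of /nopuvruwazuzau/ meets the structural description of the rule, so the form surfaces unchanged.

nopuvruwazuzau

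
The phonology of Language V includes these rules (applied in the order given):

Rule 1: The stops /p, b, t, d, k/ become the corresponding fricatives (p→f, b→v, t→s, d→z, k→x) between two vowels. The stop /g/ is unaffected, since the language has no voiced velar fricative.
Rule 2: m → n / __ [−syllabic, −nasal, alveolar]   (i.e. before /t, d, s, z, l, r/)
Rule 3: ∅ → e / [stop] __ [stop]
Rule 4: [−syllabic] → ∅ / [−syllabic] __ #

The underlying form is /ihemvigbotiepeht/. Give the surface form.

Rule 1 (intervocalic spirantization): /t/ is a stop between vowels /o/ and /i/, so it spirantizes to the fricative [s]. /p/ is a stop between vowels /e/ and /e/, so it spirantizes to the fricative [f]. /ihemvigbotiepeht/ → ihemvigbosiefeht.
Rule 2 (nasal place assimilation): no segment meets the environment; /ihemvigbosiefeht/ is unchanged.
Rule 3 (stop-cluster e-epenthesis): /g/ and /b/ form a stop–stop cluster, so [e] is inserted between them. /ihemvigbosiefeht/ → ihemvigebosiefeht.
Rule 4 (final cluster simplification): /t/ is the second consonant of a word-final cluster /ht/, so it deletes. /ihemvigebosiefeht/ → ihemvigebosiefeh.

ihemvigebosiefeh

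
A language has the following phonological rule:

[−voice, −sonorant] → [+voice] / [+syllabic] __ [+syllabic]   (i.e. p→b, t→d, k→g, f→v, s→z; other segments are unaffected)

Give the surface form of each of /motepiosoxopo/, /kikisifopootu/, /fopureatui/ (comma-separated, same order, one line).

modebiozoxobo, kigizivoboodu, fobureadui

/motepiosoxopo/: /t/ is a voiceless obstruent between vowels /o/ and /e/, so it voices to [d]. /p/ is a voiceless obstruent between vowels /e/ and /i/, so it voices to [b]. /s/ is a voiceless obstruent between vowels /o/ and /o/, so it voices to [z]. /p/ is a voiceless obstruent between vowels /o/ and /o/, so it voices to [b]. → [modebiozoxobo].
/kikisifopootu/: /k/ is a voiceless obstruent between vowels /i/ and /i/, so it voices to [g]. /s/ is a voiceless obstruent between vowels /i/ and /i/, so it voices to [z]. /f/ is a voiceless obstruent between vowels /i/ and /o/, so it voices to [v]. /p/ is a voiceless obstruent between vowels /o/ and /o/, so it voices to [b]. /t/ is a voiceless obstruent between vowels /o/ and /u/, so it voices to [d]. → [kigizivoboodu].
/fopureatui/: /p/ is a voiceless obstruent between vowels /o/ and /u/, so it voices to [b]. /t/ is a voiceless obstruent between vowels /a/ and /u/, so it voices to [d]. → [fobureadui].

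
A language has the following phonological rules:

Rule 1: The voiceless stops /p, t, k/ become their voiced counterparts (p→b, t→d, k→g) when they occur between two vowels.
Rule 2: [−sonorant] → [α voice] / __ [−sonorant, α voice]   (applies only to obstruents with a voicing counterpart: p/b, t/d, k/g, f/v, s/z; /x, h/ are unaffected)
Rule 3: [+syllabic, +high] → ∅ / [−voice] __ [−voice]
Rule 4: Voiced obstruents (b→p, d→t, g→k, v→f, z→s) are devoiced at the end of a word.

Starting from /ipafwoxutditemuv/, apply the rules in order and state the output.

Rule 1 (intervocalic voicing): /p/ is a voiceless stop between vowels /i/ and /a/, so it voices to [b]. /t/ is a voiceless stop between vowels /i/ and /e/, so it voices to [d]. /ipafwoxutditemuv/ → ibafwoxutdidemuv.
Rule 2 (regressive voicing assimilation): /t/ precedes the voiced obstruent /d/, so it voices to [d] by assimilation. /ibafwoxutdidemuv/ → ibafwoxuddidemuv.
Rule 3 (high vowel syncope): no segment meets the environment; /ibafwoxuddidemuv/ is unchanged.
Rule 4 (final devoicing): /v/ is a voiced obstruent in word-final position, so it devoices to [f]. /ibafwoxuddidemuv/ → ibafwoxuddidemuf.

ibafwoxuddidemuf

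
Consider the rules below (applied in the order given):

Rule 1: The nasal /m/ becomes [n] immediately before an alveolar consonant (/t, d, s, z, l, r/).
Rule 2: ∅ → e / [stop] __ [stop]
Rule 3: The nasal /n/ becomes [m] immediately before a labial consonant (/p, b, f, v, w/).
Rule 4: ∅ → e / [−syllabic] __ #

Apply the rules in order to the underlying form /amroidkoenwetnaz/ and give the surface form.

Rule 1 (nasal place assimilation): /m/ precedes the alveolar consonant /r/, so it assimilates in place to [n]. /amroidkoenwetnaz/ → anroidkoenwetnaz.
Rule 2 (stop-cluster e-epenthesis): /d/ and /k/ form a stop–stop cluster, so [e] is inserted between them. /anroidkoenwetnaz/ → anroidekoenwetnaz.
Rule 3 (nasal place assimilation): /n/ precedes the labial consonant /w/, so it assimilates in place to [m]. /anroidekoenwetnaz/ → anroidekoemwetnaz.
Rule 4 (final e-epenthesis): the form ends in the consonant /z/, so [e] is inserted word-finally. /anroidekoemwetnaz/ → anroidekoemwetnaze.

anroidekoemwetnaze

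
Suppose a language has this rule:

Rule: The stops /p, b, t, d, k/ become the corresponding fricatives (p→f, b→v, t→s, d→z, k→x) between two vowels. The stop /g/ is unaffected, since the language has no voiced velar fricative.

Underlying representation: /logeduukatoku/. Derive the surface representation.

/d/ is a stop between vowels /e/ and /u/, so it spirantizes to the fricative [z].
/k/ is a stop between vowels /u/ and /a/, so it spirantizes to the fricative [x].
/t/ is a stop between vowels /a/ and /o/, so it spirantizes to the fricative [s].
/k/ is a stop between vowels /o/ and /u/, so it spirantizes to the fricative [x].
Surface form: [logezuuxasoxu].

logezuuxasoxu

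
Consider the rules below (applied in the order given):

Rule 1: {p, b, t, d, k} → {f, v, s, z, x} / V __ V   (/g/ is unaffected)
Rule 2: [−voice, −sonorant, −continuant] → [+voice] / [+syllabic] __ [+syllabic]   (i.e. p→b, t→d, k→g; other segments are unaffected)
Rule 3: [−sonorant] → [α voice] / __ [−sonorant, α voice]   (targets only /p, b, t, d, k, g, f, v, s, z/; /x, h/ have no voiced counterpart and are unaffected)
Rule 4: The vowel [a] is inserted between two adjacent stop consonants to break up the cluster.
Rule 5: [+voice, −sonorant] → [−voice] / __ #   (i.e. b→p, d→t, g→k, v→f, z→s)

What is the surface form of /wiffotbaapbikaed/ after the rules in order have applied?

Rule 1 (intervocalic spirantization): /k/ is a stop between vowels /i/ and /a/, so it spirantizes to the fricative [x]. /wiffotbaapbikaed/ → wiffotbaapbixaed.
Rule 2 (intervocalic voicing): no segment meets the environment; /wiffotbaapbixaed/ is unchanged.
Rule 3 (regressive voicing assimilation): /t/ precedes the voiced obstruent /b/, so it voices to [d] by assimilation. /p/ precedes the voiced obstruent /b/, so it voices to [b] by assimilation. /wiffotbaapbixaed/ → wiffodbaabbixaed.
Rule 4 (stop-cluster a-epenthesis): /d/ and /b/ form a stop–stop cluster, so [a] is inserted between them. /b/ and /b/ form a stop–stop cluster, so [a] is inserted between them. /wiffodbaabbixaed/ → wiffodabaababixaed.
Rule 5 (final devoicing): /d/ is a voiced obstruent in word-final position, so it devoices to [t]. /wiffodabaababixaed/ → wiffodabaababixaet.

wiffodabaababixaet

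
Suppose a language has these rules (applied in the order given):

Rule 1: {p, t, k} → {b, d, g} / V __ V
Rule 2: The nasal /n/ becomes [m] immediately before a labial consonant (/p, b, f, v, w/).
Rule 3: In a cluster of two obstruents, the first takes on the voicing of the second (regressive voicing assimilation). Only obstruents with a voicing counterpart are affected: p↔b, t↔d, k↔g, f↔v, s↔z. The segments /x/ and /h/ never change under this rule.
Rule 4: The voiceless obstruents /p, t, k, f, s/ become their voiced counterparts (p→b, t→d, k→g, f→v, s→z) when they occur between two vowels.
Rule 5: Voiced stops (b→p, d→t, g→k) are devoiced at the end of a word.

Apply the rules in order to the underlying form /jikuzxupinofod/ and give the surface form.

Rule 1 (intervocalic voicing): /k/ is a voiceless stop between vowels /i/ and /u/, so it voices to [g]. /p/ is a voiceless stop between vowels /u/ and /i/, so it voices to [b]. /jikuzxupinofod/ → jiguzxubinofod.
Rule 2 (nasal place assimilation): no segment meets the environment; /jiguzxubinofod/ is unchanged.
Rule 3 (regressive voicing assimilation): /z/ precedes the voiceless obstruent /x/, so it devoices to [s] by assimilation. /jiguzxubinofod/ → jigusxubinofod.
Rule 4 (intervocalic voicing): /f/ is a voiceless obstruent between vowels /o/ and /o/, so it voices to [v]. /jigusxubinofod/ → jigusxubinovod.
Rule 5 (final devoicing): /d/ is a voiced stop in word-final position, so it devoices to [t]. /jigusxubinovod/ → jigusxubinovot.

jigusxubinovot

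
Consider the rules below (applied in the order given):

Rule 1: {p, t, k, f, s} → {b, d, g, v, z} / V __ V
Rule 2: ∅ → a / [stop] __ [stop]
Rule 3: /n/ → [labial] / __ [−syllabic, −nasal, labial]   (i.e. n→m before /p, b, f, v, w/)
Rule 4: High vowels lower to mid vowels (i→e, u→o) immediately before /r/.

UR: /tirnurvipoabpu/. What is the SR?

Rule 1 (intervocalic voicing): /p/ is a voiceless obstruent between vowels /i/ and /o/, so it voices to [b]. /tirnurvipoabpu/ → tirnurviboabpu.
Rule 2 (stop-cluster a-epenthesis): /b/ and /p/ form a stop–stop cluster, so [a] is inserted between them. /tirnurviboabpu/ → tirnurviboabapu.
Rule 3 (nasal place assimilation): no segment meets the environment; /tirnurviboabapu/ is unchanged.
Rule 4 (pre-rhotic lowering): /i/ is a high vowel immediately before /r/, so it lowers to [e]. /u/ is a high vowel immediately before /r/, so it lowers to [o]. /tirnurviboabapu/ → ternorviboabapu.

ternorviboabapu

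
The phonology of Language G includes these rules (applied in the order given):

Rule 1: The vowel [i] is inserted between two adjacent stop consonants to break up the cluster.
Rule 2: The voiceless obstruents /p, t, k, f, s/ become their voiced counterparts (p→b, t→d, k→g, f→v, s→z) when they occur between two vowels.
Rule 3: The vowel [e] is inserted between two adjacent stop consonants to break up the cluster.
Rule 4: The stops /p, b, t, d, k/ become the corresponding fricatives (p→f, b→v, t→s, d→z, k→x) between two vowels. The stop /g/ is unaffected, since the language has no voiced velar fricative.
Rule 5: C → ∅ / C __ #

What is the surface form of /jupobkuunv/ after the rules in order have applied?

Rule 1 (stop-cluster i-epenthesis): /b/ and /k/ form a stop–stop cluster, so [i] is inserted between them. /jupobkuunv/ → jupobikuunv.
Rule 2 (intervocalic voicing): /p/ is a voiceless obstruent between vowels /u/ and /o/, so it voices to [b]. /k/ is a voiceless obstruent between vowels /i/ and /u/, so it voices to [g]. /jupobikuunv/ → jubobiguunv.
Rule 3 (stop-cluster e-epenthesis): no segment meets the environment; /jubobiguunv/ is unchanged.
Rule 4 (intervocalic spirantization): /b/ is a stop between vowels /u/ and /o/, so it spirantizes to the fricative [v]. /b/ is a stop between vowels /o/ and /i/, so it spirantizes to the fricative [v]. /jubobiguunv/ → juvoviguunv.
Rule 5 (final cluster simplification): /v/ is the second consonant of a word-final cluster /nv/, so it deletes. /juvoviguunv/ → juvoviguun.

juvoviguun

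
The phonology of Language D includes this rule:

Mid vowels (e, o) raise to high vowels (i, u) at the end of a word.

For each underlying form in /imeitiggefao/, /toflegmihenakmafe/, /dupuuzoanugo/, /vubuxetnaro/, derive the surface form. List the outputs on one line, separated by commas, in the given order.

imeitiggefau, toflegmihenakmafi, dupuuzoanugu, vubuxetnaru

/imeitiggefao/: /o/ is a mid vowel in word-final position, so it raises to [u]. → [imeitiggefau].
/toflegmihenakmafe/: /e/ is a mid vowel in word-final position, so it raises to [i]. → [toflegmihenakmafi].
/dupuuzoanugo/: /o/ is a mid vowel in word-final position, so it raises to [u]. → [dupuuzoanugu].
/vubuxetnaro/: /o/ is a mid vowel in word-final position, so it raises to [u]. → [vubuxetnaru].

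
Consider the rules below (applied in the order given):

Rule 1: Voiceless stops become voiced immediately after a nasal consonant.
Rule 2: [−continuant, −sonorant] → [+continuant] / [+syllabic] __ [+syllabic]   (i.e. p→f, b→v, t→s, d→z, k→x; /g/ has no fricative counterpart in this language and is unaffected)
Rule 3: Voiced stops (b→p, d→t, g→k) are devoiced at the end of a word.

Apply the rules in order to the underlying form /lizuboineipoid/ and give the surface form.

Rule 1 (post-nasal voicing): no segment meets the environment; /lizuboineipoid/ is unchanged.
Rule 2 (intervocalic spirantization): /b/ is a stop between vowels /u/ and /o/, so it spirantizes to the fricative [v]. /p/ is a stop between vowels /i/ and /o/, so it spirantizes to the fricative [f]. /lizuboineipoid/ → lizuvoineifoid.
Rule 3 (final devoicing): /d/ is a voiced stop in word-final position, so it devoices to [t]. /lizuvoineifoid/ → lizuvoineifoit.

lizuvoineifoit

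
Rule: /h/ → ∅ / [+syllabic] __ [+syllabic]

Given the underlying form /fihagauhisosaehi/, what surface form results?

/h/ occurs between vowels /i/ and /a/, so it deletes.
/h/ occurs between vowels /u/ and /i/, so it deletes.
/h/ occurs between vowels /e/ and /i/, so it deletes.
Surface form: [fiagauisosaei].

fiagauisosaei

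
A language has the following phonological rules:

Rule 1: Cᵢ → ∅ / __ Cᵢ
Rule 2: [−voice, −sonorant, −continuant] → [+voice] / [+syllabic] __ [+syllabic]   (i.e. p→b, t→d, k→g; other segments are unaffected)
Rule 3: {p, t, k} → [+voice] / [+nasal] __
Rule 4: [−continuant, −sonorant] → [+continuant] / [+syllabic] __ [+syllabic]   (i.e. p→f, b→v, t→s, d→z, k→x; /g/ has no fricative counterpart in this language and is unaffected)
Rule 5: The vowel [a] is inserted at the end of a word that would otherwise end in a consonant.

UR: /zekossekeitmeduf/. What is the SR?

Rule 1 (degemination): /ss/ is a geminate; the first /s/ deletes. /zekossekeitmeduf/ → zekosekeitmeduf.
Rule 2 (intervocalic voicing): /k/ is a voiceless stop between vowels /e/ and /o/, so it voices to [g]. /k/ is a voiceless stop between vowels /e/ and /e/, so it voices to [g]. /zekosekeitmeduf/ → zegosegeitmeduf.
Rule 3 (post-nasal voicing): no segment meets the environment; /zegosegeitmeduf/ is unchanged.
Rule 4 (intervocalic spirantization): /d/ is a stop between vowels /e/ and /u/, so it spirantizes to the fricative [z]. /zegosegeitmeduf/ → zegosegeitmezuf.
Rule 5 (final a-epenthesis): the form ends in the consonant /f/, so [a] is inserted word-finally. /zegosegeitmezuf/ → zegosegeitmezufa.

zegosegeitmezufa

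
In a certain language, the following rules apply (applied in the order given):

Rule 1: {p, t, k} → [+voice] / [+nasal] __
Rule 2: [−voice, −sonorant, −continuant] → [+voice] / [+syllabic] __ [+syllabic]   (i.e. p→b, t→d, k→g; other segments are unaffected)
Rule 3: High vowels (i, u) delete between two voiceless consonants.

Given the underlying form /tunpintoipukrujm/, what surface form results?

tunbindoibukrujm

Rule 1 (post-nasal voicing): /p/ is a voiceless stop immediately after the nasal /n/, so it voices to [b]. /t/ is a voiceless stop immediately after the nasal /n/, so it voices to [d]. /tunpintoipukrujm/ → tunbindoipukrujm.
Rule 2 (intervocalic voicing): /p/ is a voiceless stop between vowels /i/ and /u/, so it voices to [b]. /tunbindoipukrujm/ → tunbindoibukrujm.
Rule 3 (high vowel syncope): no segment meets the environment; /tunbindoibukrujm/ is unchanged.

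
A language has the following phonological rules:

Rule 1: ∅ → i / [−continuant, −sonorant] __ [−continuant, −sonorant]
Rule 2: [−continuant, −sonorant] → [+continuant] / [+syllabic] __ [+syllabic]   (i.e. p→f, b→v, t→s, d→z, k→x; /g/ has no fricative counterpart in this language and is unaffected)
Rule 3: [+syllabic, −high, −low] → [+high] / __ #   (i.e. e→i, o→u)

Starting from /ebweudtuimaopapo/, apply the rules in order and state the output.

ebweuzisuimaofafu

Rule 1 (stop-cluster i-epenthesis): /d/ and /t/ form a stop–stop cluster, so [i] is inserted between them. /ebweudtuimaopapo/ → ebweudituimaopapo.
Rule 2 (intervocalic spirantization): /d/ is a stop between vowels /u/ and /i/, so it spirantizes to the fricative [z]. /t/ is a stop between vowels /i/ and /u/, so it spirantizes to the fricative [s]. /p/ is a stop between vowels /o/ and /a/, so it spirantizes to the fricative [f]. /p/ is a stop between vowels /a/ and /o/, so it spirantizes to the fricative [f]. /ebweudituimaopapo/ → ebweuzisuimaofafo.
Rule 3 (final vowel raising): /o/ is a mid vowel in word-final position, so it raises to [u]. /ebweuzisuimaofafo/ → ebweuzisuimaofafu.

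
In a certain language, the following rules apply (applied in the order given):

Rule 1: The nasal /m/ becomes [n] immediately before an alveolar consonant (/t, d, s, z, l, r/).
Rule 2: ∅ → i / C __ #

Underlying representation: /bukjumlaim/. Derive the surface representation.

bukjunlaimi

Rule 1 (nasal place assimilation): /m/ precedes the alveolar consonant /l/, so it assimilates in place to [n]. /bukjumlaim/ → bukjunlaim.
Rule 2 (final i-epenthesis): the form ends in the consonant /m/, so [i] is inserted word-finally. /bukjunlaim/ → bukjunlaimi.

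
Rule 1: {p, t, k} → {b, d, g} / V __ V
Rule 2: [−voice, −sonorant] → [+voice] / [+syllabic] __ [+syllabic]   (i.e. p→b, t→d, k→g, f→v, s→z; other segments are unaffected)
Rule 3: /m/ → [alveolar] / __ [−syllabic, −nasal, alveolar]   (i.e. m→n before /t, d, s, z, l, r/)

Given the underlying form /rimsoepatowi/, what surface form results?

rinsoebadowi

Rule 1 (intervocalic voicing): /p/ is a voiceless stop between vowels /e/ and /a/, so it voices to [b]. /t/ is a voiceless stop between vowels /a/ and /o/, so it voices to [d]. /rimsoepatowi/ → rimsoebadowi.
Rule 2 (intervocalic voicing): no segment meets the environment; /rimsoebadowi/ is unchanged.
Rule 3 (nasal place assimilation): /m/ precedes the alveolar consonant /s/, so it assimilates in place to [n]. /rimsoebadowi/ → rinsoebadowi.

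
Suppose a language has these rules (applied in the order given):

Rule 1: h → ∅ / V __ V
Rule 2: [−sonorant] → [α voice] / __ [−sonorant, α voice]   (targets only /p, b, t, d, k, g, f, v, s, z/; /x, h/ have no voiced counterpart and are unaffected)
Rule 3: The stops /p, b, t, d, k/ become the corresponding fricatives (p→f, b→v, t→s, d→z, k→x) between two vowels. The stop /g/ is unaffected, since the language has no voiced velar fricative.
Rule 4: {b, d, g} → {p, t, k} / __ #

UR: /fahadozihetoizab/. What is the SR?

faazoziesoizap

Rule 1 (intervocalic h-deletion): /h/ occurs between vowels /a/ and /a/, so it deletes. /h/ occurs between vowels /i/ and /e/, so it deletes. /fahadozihetoizab/ → faadozietoizab.
Rule 2 (regressive voicing assimilation): no segment meets the environment; /faadozietoizab/ is unchanged.
Rule 3 (intervocalic spirantization): /d/ is a stop between vowels /a/ and /o/, so it spirantizes to the fricative [z]. /t/ is a stop between vowels /e/ and /o/, so it spirantizes to the fricative [s]. /faadozietoizab/ → faazoziesoizab.
Rule 4 (final devoicing): /b/ is a voiced stop in word-final position, so it devoices to [p]. /faazoziesoizab/ → faazoziesoizap.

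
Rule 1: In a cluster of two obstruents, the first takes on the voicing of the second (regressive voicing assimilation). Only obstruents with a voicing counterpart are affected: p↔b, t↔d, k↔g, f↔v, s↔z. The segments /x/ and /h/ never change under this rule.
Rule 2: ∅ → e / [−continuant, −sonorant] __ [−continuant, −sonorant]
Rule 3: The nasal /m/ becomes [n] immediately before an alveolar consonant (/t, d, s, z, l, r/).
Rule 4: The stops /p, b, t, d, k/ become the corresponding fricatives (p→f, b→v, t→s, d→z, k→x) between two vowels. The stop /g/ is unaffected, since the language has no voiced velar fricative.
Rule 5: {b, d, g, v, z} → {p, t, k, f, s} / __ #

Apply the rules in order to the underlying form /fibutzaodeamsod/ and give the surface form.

Rule 1 (regressive voicing assimilation): /t/ precedes the voiced obstruent /z/, so it voices to [d] by assimilation. /fibutzaodeamsod/ → fibudzaodeamsod.
Rule 2 (stop-cluster e-epenthesis): no segment meets the environment; /fibudzaodeamsod/ is unchanged.
Rule 3 (nasal place assimilation): /m/ precedes the alveolar consonant /s/, so it assimilates in place to [n]. /fibudzaodeamsod/ → fibudzaodeansod.
Rule 4 (intervocalic spirantization): /b/ is a stop between vowels /i/ and /u/, so it spirantizes to the fricative [v]. /d/ is a stop between vowels /o/ and /e/, so it spirantizes to the fricative [z]. /fibudzaodeansod/ → fivudzaozeansod.
Rule 5 (final devoicing): /d/ is a voiced obstruent in word-final position, so it devoices to [t]. /fivudzaozeansod/ → fivudzaozeansot.

fivudzaozeansot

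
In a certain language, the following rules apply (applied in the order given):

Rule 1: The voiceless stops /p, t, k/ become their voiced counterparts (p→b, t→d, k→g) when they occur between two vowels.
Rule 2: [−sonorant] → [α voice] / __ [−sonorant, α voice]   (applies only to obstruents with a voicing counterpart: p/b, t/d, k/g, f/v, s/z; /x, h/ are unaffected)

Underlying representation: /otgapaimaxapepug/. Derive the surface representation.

odgabaimaxabebug

Rule 1 (intervocalic voicing): /p/ is a voiceless stop between vowels /a/ and /a/, so it voices to [b]. /p/ is a voiceless stop between vowels /a/ and /e/, so it voices to [b]. /p/ is a voiceless stop between vowels /e/ and /u/, so it voices to [b]. /otgapaimaxapepug/ → otgabaimaxabebug.
Rule 2 (regressive voicing assimilation): /t/ precedes the voiced obstruent /g/, so it voices to [d] by assimilation. /otgabaimaxabebug/ → odgabaimaxabebug.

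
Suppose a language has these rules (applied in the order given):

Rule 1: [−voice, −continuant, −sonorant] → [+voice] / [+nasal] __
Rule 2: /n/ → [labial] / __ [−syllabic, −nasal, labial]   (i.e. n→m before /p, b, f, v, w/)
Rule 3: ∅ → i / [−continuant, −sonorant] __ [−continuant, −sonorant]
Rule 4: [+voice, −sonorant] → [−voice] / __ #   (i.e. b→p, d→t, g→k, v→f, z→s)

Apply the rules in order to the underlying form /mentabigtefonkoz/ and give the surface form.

mendabigitefongos

Rule 1 (post-nasal voicing): /t/ is a voiceless stop immediately after the nasal /n/, so it voices to [d]. /k/ is a voiceless stop immediately after the nasal /n/, so it voices to [g]. /mentabigtefonkoz/ → mendabigtefongoz.
Rule 2 (nasal place assimilation): no segment meets the environment; /mendabigtefongoz/ is unchanged.
Rule 3 (stop-cluster i-epenthesis): /g/ and /t/ form a stop–stop cluster, so [i] is inserted between them. /mendabigtefongoz/ → mendabigitefongoz.
Rule 4 (final devoicing): /z/ is a voiced obstruent in word-final position, so it devoices to [s]. /mendabigitefongoz/ → mendabigitefongos.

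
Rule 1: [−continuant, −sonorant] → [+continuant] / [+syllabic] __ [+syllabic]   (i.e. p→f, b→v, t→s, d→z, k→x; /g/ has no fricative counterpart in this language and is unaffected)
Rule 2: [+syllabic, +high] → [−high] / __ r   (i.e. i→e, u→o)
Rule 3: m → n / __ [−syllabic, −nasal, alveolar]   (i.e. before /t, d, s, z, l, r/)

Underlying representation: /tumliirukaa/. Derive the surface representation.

Rule 1 (intervocalic spirantization): /k/ is a stop between vowels /u/ and /a/, so it spirantizes to the fricative [x]. /tumliirukaa/ → tumliiruxaa.
Rule 2 (pre-rhotic lowering): /i/ is a high vowel immediately before /r/, so it lowers to [e]. /tumliiruxaa/ → tumlieruxaa.
Rule 3 (nasal place assimilation): /m/ precedes the alveolar consonant /l/, so it assimilates in place to [n]. /tumlieruxaa/ → tunlieruxaa.

tunlieruxaa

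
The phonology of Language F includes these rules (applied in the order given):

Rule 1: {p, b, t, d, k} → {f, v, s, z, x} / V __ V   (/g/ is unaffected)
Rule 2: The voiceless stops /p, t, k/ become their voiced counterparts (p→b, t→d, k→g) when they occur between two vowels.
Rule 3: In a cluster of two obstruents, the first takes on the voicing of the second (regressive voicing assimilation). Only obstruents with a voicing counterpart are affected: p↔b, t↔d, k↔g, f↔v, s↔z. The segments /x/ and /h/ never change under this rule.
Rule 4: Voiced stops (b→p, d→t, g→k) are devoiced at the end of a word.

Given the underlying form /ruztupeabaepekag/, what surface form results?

rustufeavaefexak

Rule 1 (intervocalic spirantization): /p/ is a stop between vowels /u/ and /e/, so it spirantizes to the fricative [f]. /b/ is a stop between vowels /a/ and /a/, so it spirantizes to the fricative [v]. /p/ is a stop between vowels /e/ and /e/, so it spirantizes to the fricative [f]. /k/ is a stop between vowels /e/ and /a/, so it spirantizes to the fricative [x]. /ruztupeabaepekag/ → ruztufeavaefexag.
Rule 2 (intervocalic voicing): no segment meets the environment; /ruztufeavaefexag/ is unchanged.
Rule 3 (regressive voicing assimilation): /z/ precedes the voiceless obstruent /t/, so it devoices to [s] by assimilation. /ruztufeavaefexag/ → rustufeavaefexag.
Rule 4 (final devoicing): /g/ is a voiced stop in word-final position, so it devoices to [k]. /rustufeavaefexag/ → rustufeavaefexak.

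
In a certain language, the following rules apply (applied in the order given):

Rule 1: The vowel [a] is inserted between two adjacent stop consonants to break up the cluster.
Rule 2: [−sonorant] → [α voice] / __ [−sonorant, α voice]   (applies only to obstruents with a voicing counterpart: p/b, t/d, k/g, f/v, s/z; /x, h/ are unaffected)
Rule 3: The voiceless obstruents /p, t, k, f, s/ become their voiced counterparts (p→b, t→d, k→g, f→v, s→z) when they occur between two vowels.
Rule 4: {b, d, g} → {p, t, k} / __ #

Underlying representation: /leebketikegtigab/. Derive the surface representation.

Rule 1 (stop-cluster a-epenthesis): /b/ and /k/ form a stop–stop cluster, so [a] is inserted between them. /g/ and /t/ form a stop–stop cluster, so [a] is inserted between them. /leebketikegtigab/ → leebaketikegatigab.
Rule 2 (regressive voicing assimilation): no segment meets the environment; /leebaketikegatigab/ is unchanged.
Rule 3 (intervocalic voicing): /k/ is a voiceless obstruent between vowels /a/ and /e/, so it voices to [g]. /t/ is a voiceless obstruent between vowels /e/ and /i/, so it voices to [d]. /k/ is a voiceless obstruent between vowels /i/ and /e/, so it voices to [g]. /t/ is a voiceless obstruent between vowels /a/ and /i/, so it voices to [d]. /leebaketikegatigab/ → leebagedigegadigab.
Rule 4 (final devoicing): /b/ is a voiced stop in word-final position, so it devoices to [p]. /leebagedigegadigab/ → leebagedigegadigap.

leebagedigegadigap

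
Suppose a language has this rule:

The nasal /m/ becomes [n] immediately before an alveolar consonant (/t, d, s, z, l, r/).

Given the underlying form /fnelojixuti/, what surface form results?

fnelojixuti

No segment of /fnelojixuti/ meets the structural description of the rule, so the form surfaces unchanged.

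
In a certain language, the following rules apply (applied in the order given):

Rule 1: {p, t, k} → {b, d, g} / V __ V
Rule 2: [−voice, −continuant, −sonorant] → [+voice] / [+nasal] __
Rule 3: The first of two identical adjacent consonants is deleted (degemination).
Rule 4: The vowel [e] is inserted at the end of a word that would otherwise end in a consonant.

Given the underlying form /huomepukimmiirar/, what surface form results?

Rule 1 (intervocalic voicing): /p/ is a voiceless stop between vowels /e/ and /u/, so it voices to [b]. /k/ is a voiceless stop between vowels /u/ and /i/, so it voices to [g]. /huomepukimmiirar/ → huomebugimmiirar.
Rule 2 (post-nasal voicing): no segment meets the environment; /huomebugimmiirar/ is unchanged.
Rule 3 (degemination): /mm/ is a geminate; the first /m/ deletes. /huomebugimmiirar/ → huomebugimiirar.
Rule 4 (final e-epenthesis): the form ends in the consonant /r/, so [e] is inserted word-finally. /huomebugimiirar/ → huomebugimiirare.

huomebugimiirare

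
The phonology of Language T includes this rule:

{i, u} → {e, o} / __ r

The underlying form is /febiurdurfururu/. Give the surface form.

febiordorfororu

Scanning /febiurdurfururu/: /i/ at position 4 is not in the conditioning environment; /u/ is a high vowel immediately before /r/, so it lowers to [o]; /u/ is a high vowel immediately before /r/, so it lowers to [o]; /u/ is a high vowel immediately before /r/, so it lowers to [o]; /u/ is a high vowel immediately before /r/, so it lowers to [o]; /u/ at position 15 is not in the conditioning environment.
Result: [febiordorfororu].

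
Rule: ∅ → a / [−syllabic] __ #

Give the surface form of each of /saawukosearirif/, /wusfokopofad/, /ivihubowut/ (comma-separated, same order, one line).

saawukosearirifa, wusfokopofada, ivihubowuta

/saawukosearirif/: the form ends in the consonant /f/, so [a] is inserted word-finally. → [saawukosearirifa].
/wusfokopofad/: the form ends in the consonant /d/, so [a] is inserted word-finally. → [wusfokopofada].
/ivihubowut/: the form ends in the consonant /t/, so [a] is inserted word-finally. → [ivihubowuta].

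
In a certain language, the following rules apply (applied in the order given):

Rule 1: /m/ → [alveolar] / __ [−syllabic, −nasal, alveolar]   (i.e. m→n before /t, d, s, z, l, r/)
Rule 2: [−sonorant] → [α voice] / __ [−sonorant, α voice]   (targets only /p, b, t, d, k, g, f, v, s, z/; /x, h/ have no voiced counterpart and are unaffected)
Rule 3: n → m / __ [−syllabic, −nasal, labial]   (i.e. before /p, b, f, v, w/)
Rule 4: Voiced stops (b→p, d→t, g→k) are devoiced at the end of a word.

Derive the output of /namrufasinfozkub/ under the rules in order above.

nanrufasimfoskup

Rule 1 (nasal place assimilation): /m/ precedes the alveolar consonant /r/, so it assimilates in place to [n]. /namrufasinfozkub/ → nanrufasinfozkub.
Rule 2 (regressive voicing assimilation): /z/ precedes the voiceless obstruent /k/, so it devoices to [s] by assimilation. /nanrufasinfozkub/ → nanrufasinfoskub.
Rule 3 (nasal place assimilation): /n/ precedes the labial consonant /f/, so it assimilates in place to [m]. /nanrufasinfoskub/ → nanrufasimfoskub.
Rule 4 (final devoicing): /b/ is a voiced stop in word-final position, so it devoices to [p]. /nanrufasimfoskub/ → nanrufasimfoskup.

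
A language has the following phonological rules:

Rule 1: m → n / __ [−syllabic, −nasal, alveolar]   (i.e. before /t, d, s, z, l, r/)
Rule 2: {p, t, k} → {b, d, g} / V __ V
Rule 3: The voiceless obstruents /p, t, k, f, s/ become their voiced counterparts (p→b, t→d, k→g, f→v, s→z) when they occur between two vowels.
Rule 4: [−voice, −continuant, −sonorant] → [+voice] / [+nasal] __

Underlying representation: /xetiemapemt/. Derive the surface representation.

Rule 1 (nasal place assimilation): /m/ precedes the alveolar consonant /t/, so it assimilates in place to [n]. /xetiemapemt/ → xetiemapent.
Rule 2 (intervocalic voicing): /t/ is a voiceless stop between vowels /e/ and /i/, so it voices to [d]. /p/ is a voiceless stop between vowels /a/ and /e/, so it voices to [b]. /xetiemapent/ → xediemabent.
Rule 3 (intervocalic voicing): no segment meets the environment; /xediemabent/ is unchanged.
Rule 4 (post-nasal voicing): /t/ is a voiceless stop immediately after the nasal /n/, so it voices to [d]. /xediemabent/ → xediemabend.

xediemabend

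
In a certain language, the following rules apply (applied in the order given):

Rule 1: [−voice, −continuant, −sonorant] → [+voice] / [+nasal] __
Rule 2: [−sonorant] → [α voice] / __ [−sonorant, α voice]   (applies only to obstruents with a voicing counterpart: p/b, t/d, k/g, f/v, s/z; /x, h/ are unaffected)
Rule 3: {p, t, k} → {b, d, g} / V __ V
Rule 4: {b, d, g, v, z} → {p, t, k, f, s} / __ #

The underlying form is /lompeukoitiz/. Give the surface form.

Rule 1 (post-nasal voicing): /p/ is a voiceless stop immediately after the nasal /m/, so it voices to [b]. /lompeukoitiz/ → lombeukoitiz.
Rule 2 (regressive voicing assimilation): no segment meets the environment; /lombeukoitiz/ is unchanged.
Rule 3 (intervocalic voicing): /k/ is a voiceless stop between vowels /u/ and /o/, so it voices to [g]. /t/ is a voiceless stop between vowels /i/ and /i/, so it voices to [d]. /lombeukoitiz/ → lombeugoidiz.
Rule 4 (final devoicing): /z/ is a voiced obstruent in word-final position, so it devoices to [s]. /lombeugoidiz/ → lombeugoidis.

lombeugoidis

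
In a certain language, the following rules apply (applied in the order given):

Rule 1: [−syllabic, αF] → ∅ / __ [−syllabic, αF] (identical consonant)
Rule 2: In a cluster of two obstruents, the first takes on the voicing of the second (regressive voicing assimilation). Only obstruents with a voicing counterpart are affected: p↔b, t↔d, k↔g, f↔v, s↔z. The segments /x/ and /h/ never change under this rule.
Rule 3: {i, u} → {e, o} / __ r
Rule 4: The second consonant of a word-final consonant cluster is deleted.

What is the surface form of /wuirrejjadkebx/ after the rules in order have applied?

wuerejatkep

Rule 1 (degemination): /rr/ is a geminate; the first /r/ deletes. /jj/ is a geminate; the first /j/ deletes. /wuirrejjadkebx/ → wuirejadkebx.
Rule 2 (regressive voicing assimilation): /d/ precedes the voiceless obstruent /k/, so it devoices to [t] by assimilation. /b/ precedes the voiceless obstruent /x/, so it devoices to [p] by assimilation. /wuirejadkebx/ → wuirejatkepx.
Rule 3 (pre-rhotic lowering): /i/ is a high vowel immediately before /r/, so it lowers to [e]. /wuirejatkepx/ → wuerejatkepx.
Rule 4 (final cluster simplification): /x/ is the second consonant of a word-final cluster /px/, so it deletes. /wuerejatkepx/ → wuerejatkep.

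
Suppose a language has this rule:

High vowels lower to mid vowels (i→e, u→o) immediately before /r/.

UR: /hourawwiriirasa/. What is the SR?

/u/ is a high vowel immediately before /r/, so it lowers to [o].
/i/ is a high vowel immediately before /r/, so it lowers to [e].
/i/ is a high vowel immediately before /r/, so it lowers to [e].
Surface form: [hoorawwerierasa].

hoorawwerierasa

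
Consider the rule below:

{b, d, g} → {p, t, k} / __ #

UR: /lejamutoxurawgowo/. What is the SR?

No segment of /lejamutoxurawgowo/ meets the structural description of the rule, so the form surfaces unchanged.

lejamutoxurawgowo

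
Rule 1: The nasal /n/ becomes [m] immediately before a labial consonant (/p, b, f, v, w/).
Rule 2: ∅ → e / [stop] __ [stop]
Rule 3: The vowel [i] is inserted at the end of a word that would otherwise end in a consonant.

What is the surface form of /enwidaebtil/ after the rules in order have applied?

Rule 1 (nasal place assimilation): /n/ precedes the labial consonant /w/, so it assimilates in place to [m]. /enwidaebtil/ → emwidaebtil.
Rule 2 (stop-cluster e-epenthesis): /b/ and /t/ form a stop–stop cluster, so [e] is inserted between them. /emwidaebtil/ → emwidaebetil.
Rule 3 (final i-epenthesis): the form ends in the consonant /l/, so [i] is inserted word-finally. /emwidaebetil/ → emwidaebetili.

emwidaebetili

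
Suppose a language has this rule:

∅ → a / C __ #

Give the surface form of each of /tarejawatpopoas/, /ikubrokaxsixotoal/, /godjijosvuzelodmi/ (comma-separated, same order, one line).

/tarejawatpopoas/: the form ends in the consonant /s/, so [a] is inserted word-finally. → [tarejawatpopoasa].
/ikubrokaxsixotoal/: the form ends in the consonant /l/, so [a] is inserted word-finally. → [ikubrokaxsixotoala].
/godjijosvuzelodmi/: the rule's environment is not met; surfaces unchanged as [godjijosvuzelodmi].

tarejawatpopoasa, ikubrokaxsixotoala, godjijosvuzelodmi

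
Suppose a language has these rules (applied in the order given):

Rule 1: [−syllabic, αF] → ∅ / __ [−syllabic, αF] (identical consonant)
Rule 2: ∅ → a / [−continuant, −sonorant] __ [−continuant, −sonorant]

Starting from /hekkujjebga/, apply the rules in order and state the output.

hekujebaga

Rule 1 (degemination): /kk/ is a geminate; the first /k/ deletes. /jj/ is a geminate; the first /j/ deletes. /hekkujjebga/ → hekujebga.
Rule 2 (stop-cluster a-epenthesis): /b/ and /g/ form a stop–stop cluster, so [a] is inserted between them. /hekujebga/ → hekujebaga.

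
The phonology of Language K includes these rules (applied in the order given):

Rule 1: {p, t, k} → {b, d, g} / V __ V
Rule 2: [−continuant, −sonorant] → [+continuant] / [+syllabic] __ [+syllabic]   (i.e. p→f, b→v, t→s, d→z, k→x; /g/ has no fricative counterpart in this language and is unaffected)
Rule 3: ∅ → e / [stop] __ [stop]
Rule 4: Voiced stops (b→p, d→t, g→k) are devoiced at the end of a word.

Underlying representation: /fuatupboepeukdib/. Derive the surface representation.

Rule 1 (intervocalic voicing): /t/ is a voiceless stop between vowels /a/ and /u/, so it voices to [d]. /p/ is a voiceless stop between vowels /e/ and /e/, so it voices to [b]. /fuatupboepeukdib/ → fuadupboebeukdib.
Rule 2 (intervocalic spirantization): /d/ is a stop between vowels /a/ and /u/, so it spirantizes to the fricative [z]. /b/ is a stop between vowels /e/ and /e/, so it spirantizes to the fricative [v]. /fuadupboebeukdib/ → fuazupboeveukdib.
Rule 3 (stop-cluster e-epenthesis): /p/ and /b/ form a stop–stop cluster, so [e] is inserted between them. /k/ and /d/ form a stop–stop cluster, so [e] is inserted between them. /fuazupboeveukdib/ → fuazupeboeveukedib.
Rule 4 (final devoicing): /b/ is a voiced stop in word-final position, so it devoices to [p]. /fuazupeboeveukedib/ → fuazupeboeveukedip.

fuazupeboeveukedip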